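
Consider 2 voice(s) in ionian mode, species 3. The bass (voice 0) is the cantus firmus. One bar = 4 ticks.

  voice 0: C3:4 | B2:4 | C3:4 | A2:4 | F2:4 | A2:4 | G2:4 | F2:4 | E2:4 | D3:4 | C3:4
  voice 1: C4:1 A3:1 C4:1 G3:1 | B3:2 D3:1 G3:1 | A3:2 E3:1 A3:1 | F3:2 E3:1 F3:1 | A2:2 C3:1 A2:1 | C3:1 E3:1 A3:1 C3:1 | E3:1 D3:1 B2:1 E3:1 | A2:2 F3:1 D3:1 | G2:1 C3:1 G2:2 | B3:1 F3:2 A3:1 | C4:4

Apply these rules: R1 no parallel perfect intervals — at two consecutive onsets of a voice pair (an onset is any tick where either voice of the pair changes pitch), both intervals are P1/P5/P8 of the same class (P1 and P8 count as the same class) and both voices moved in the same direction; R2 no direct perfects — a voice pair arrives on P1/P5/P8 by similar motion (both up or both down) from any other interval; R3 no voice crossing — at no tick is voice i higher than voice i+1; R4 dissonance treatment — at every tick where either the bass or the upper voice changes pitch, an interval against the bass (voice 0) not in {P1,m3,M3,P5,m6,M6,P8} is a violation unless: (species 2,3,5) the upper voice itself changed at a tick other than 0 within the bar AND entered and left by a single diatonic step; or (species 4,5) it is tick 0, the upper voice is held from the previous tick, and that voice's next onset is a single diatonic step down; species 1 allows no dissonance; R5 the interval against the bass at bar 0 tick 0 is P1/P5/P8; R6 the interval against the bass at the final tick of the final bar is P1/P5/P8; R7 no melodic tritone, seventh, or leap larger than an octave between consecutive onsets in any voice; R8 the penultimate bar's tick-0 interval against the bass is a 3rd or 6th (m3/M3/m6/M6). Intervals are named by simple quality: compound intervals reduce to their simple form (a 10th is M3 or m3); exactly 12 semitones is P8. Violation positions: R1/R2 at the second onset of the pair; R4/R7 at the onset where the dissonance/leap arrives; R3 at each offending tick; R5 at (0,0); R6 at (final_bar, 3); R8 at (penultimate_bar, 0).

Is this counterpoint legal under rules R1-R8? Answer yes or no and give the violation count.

bar 0: v0=C3 v1=C4 (P8)
bar 1: v0=B2 v1=B3 (P8)
bar 2: v0=C3 v1=A3 (M6)
bar 3: v0=A2 v1=F3 (m6)
bar 4: v0=F2 v1=A2 (M3)
bar 5: v0=A2 v1=C3 (m3)
bar 6: v0=G2 v1=E3 (M6)
bar 7: v0=F2 v1=A2 (M3)
bar 8: v0=E2 v1=G2 (m3)
bar 9: v0=D3 v1=B3 (M6)
bar 10: v0=C3 v1=C4 (P8)
  R7 @ bar9.0: E2->D3 leap 10st
  R7 @ bar9.0: G2->B3 leap 16st
  R7 @ bar9.1: B3->F3 leap 6st

No (3 violations)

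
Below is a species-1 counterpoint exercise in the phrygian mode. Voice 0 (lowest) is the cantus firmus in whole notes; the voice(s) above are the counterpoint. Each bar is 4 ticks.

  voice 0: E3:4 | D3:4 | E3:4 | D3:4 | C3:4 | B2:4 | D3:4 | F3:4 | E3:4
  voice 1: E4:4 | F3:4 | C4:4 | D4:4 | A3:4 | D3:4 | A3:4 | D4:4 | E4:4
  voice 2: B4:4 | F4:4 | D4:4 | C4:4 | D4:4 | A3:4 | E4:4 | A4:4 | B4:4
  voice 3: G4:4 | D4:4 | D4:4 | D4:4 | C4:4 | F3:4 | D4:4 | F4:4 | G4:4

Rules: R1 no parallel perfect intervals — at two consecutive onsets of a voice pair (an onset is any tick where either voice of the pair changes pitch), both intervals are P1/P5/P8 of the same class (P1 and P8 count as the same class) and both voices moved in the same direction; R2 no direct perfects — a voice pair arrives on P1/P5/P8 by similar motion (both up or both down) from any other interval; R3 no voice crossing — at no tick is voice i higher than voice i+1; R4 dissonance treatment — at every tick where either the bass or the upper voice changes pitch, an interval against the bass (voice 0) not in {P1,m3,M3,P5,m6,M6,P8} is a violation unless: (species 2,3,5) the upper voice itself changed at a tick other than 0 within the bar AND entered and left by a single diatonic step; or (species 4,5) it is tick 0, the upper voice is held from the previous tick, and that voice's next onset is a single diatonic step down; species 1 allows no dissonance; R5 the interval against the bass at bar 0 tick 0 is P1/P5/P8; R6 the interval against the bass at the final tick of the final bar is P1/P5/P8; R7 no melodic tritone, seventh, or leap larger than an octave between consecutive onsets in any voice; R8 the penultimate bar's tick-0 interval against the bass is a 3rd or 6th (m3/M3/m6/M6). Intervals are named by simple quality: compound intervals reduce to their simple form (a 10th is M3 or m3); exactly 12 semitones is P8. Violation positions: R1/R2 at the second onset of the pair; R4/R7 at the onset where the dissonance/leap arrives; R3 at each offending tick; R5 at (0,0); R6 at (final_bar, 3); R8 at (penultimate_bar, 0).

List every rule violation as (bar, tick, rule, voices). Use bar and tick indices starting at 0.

bar 0: v0=E3 v1=E4 v2=B4 v3=G4 downbeat m3
bar 1: v0=D3 v1=F3 v2=F4 v3=D4 downbeat P8
bar 2: v0=E3 v1=C4 v2=D4 v3=D4 downbeat m7
bar 3: v0=D3 v1=D4 v2=C4 v3=D4 downbeat P8
bar 4: v0=C3 v1=A3 v2=D4 v3=C4 downbeat P8
bar 5: v0=B2 v1=D3 v2=A3 v3=F3 downbeat TT
bar 6: v0=D3 v1=A3 v2=E4 v3=D4 downbeat P8
bar 7: v0=F3 v1=D4 v2=A4 v3=F4 downbeat P8
bar 8: v0=E3 v1=E4 v2=B4 v3=G4 downbeat m3
  -> R3 @ bar 0 tick 0 v(2, 3): B4 above G4
  -> R5 @ bar 0 tick 0 v(0, 3): opens on m3
  -> R3 @ bar 0 tick 1 v(2, 3): B4 above G4
  -> R3 @ bar 0 tick 2 v(2, 3): B4 above G4
  -> R3 @ bar 0 tick 3 v(2, 3): B4 above G4
  -> R2 @ bar 1 tick 0 v(0, 3): E3/G4 m3 -> D3/D4 P8 similar
  -> R2 @ bar 1 tick 0 v(1, 2): E4/B4 P5 -> F3/F4 P8 similar
  -> R3 @ bar 1 tick 0 v(2, 3): F4 above D4
  -> R7 @ bar 1 tick 0 v(1,): E4->F3 leap 11st
  -> R7 @ bar 1 tick 0 v(2,): B4->F4 leap 6st
  -> R3 @ bar 1 tick 1 v(2, 3): F4 above D4
  -> R3 @ bar 1 tick 2 v(2, 3): F4 above D4
  -> R3 @ bar 1 tick 3 v(2, 3): F4 above D4
  -> R4 @ bar 2 tick 0 v(0, 2): E3/D4 m7 untreated
  -> R4 @ bar 2 tick 0 v(0, 3): E3/D4 m7 untreated
  -> R3 @ bar 3 tick 0 v(1, 2): D4 above C4
  -> R4 @ bar 3 tick 0 v(0, 2): D3/C4 m7 untreated
  -> R3 @ bar 3 tick 1 v(1, 2): D4 above C4
  -> R3 @ bar 3 tick 2 v(1, 2): D4 above C4
  -> R3 @ bar 3 tick 3 v(1, 2): D4 above C4
  -> R1 @ bar 4 tick 0 v(0, 3): D3/D4 P8 -> C3/C4 P8 similar
  -> R3 @ bar 4 tick 0 v(2, 3): D4 above C4
  -> R4 @ bar 4 tick 0 v(0, 2): C3/D4 M2 untreated
  -> R3 @ bar 4 tick 1 v(2, 3): D4 above C4
  -> R3 @ bar 4 tick 2 v(2, 3): D4 above C4
  -> R3 @ bar 4 tick 3 v(2, 3): D4 above C4
  -> R2 @ bar 5 tick 0 v(1, 2): A3/D4 P4 -> D3/A3 P5 similar
  -> R3 @ bar 5 tick 0 v(2, 3): A3 above F3
  -> R4 @ bar 5 tick 0 v(0, 2): B2/A3 m7 untreated
  -> R4 @ bar 5 tick 0 v(0, 3): B2/F3 TT untreated
  -> R3 @ bar 5 tick 1 v(2, 3): A3 above F3
  -> R3 @ bar 5 tick 2 v(2, 3): A3 above F3
  -> R3 @ bar 5 tick 3 v(2, 3): A3 above F3
  -> R1 @ bar 6 tick 0 v(1, 2): D3/A3 P5 -> A3/E4 P5 similar
  -> R2 @ bar 6 tick 0 v(0, 1): B2/D3 m3 -> D3/A3 P5 similar
  -> R2 @ bar 6 tick 0 v(0, 3): B2/F3 TT -> D3/D4 P8 similar
  -> R3 @ bar 6 tick 0 v(2, 3): E4 above D4
  -> R4 @ bar 6 tick 0 v(0, 2): D3/E4 M2 untreated
  -> R3 @ bar 6 tick 1 v(2, 3): E4 above D4
  -> R3 @ bar 6 tick 2 v(2, 3): E4 above D4
  -> R3 @ bar 6 tick 3 v(2, 3): E4 above D4
  -> R1 @ bar 7 tick 0 v(0, 3): D3/D4 P8 -> F3/F4 P8 similar
  -> R1 @ bar 7 tick 0 v(1, 2): A3/E4 P5 -> D4/A4 P5 similar
  -> R3 @ bar 7 tick 0 v(2, 3): A4 above F4
  -> R8 @ bar 7 tick 0 v(0, 3): penult P8 not 3rd/6th
  -> R3 @ bar 7 tick 1 v(2, 3): A4 above F4
  -> R3 @ bar 7 tick 2 v(2, 3): A4 above F4
  -> R3 @ bar 7 tick 3 v(2, 3): A4 above F4
  -> R1 @ bar 8 tick 0 v(1, 2): D4/A4 P5 -> E4/B4 P5 similar
  -> R3 @ bar 8 tick 0 v(2, 3): B4 above G4
  -> R3 @ bar 8 tick 1 v(2, 3): B4 above G4
  -> R3 @ bar 8 tick 2 v(2, 3): B4 above G4
  -> R3 @ bar 8 tick 3 v(2, 3): B4 above G4
  -> R6 @ bar 8 tick 3 v(0, 3): closes on m3

(0, 0, R3, (2, 3))
(0, 0, R5, (0, 3))
(0, 1, R3, (2, 3))
(0, 2, R3, (2, 3))
(0, 3, R3, (2, 3))
(1, 0, R2, (0, 3))
(1, 0, R2, (1, 2))
(1, 0, R3, (2, 3))
(1, 0, R7, (1,))
(1, 0, R7, (2,))
(1, 1, R3, (2, 3))
(1, 2, R3, (2, 3))
(1, 3, R3, (2, 3))
(2, 0, R4, (0, 2))
(2, 0, R4, (0, 3))
(3, 0, R3, (1, 2))
(3, 0, R4, (0, 2))
(3, 1, R3, (1, 2))
(3, 2, R3, (1, 2))
(3, 3, R3, (1, 2))
(4, 0, R1, (0, 3))
(4, 0, R3, (2, 3))
(4, 0, R4, (0, 2))
(4, 1, R3, (2, 3))
(4, 2, R3, (2, 3))
(4, 3, R3, (2, 3))
(5, 0, R2, (1, 2))
(5, 0, R3, (2, 3))
(5, 0, R4, (0, 2))
(5, 0, R4, (0, 3))
(5, 1, R3, (2, 3))
(5, 2, R3, (2, 3))
(5, 3, R3, (2, 3))
(6, 0, R1, (1, 2))
(6, 0, R2, (0, 1))
(6, 0, R2, (0, 3))
(6, 0, R3, (2, 3))
(6, 0, R4, (0, 2))
(6, 1, R3, (2, 3))
(6, 2, R3, (2, 3))
(6, 3, R3, (2, 3))
(7, 0, R1, (0, 3))
(7, 0, R1, (1, 2))
(7, 0, R3, (2, 3))
(7, 0, R8, (0, 3))
(7, 1, R3, (2, 3))
(7, 2, R3, (2, 3))
(7, 3, R3, (2, 3))
(8, 0, R1, (1, 2))
(8, 0, R3, (2, 3))
(8, 1, R3, (2, 3))
(8, 2, R3, (2, 3))
(8, 3, R3, (2, 3))
(8, 3, R6, (0, 3))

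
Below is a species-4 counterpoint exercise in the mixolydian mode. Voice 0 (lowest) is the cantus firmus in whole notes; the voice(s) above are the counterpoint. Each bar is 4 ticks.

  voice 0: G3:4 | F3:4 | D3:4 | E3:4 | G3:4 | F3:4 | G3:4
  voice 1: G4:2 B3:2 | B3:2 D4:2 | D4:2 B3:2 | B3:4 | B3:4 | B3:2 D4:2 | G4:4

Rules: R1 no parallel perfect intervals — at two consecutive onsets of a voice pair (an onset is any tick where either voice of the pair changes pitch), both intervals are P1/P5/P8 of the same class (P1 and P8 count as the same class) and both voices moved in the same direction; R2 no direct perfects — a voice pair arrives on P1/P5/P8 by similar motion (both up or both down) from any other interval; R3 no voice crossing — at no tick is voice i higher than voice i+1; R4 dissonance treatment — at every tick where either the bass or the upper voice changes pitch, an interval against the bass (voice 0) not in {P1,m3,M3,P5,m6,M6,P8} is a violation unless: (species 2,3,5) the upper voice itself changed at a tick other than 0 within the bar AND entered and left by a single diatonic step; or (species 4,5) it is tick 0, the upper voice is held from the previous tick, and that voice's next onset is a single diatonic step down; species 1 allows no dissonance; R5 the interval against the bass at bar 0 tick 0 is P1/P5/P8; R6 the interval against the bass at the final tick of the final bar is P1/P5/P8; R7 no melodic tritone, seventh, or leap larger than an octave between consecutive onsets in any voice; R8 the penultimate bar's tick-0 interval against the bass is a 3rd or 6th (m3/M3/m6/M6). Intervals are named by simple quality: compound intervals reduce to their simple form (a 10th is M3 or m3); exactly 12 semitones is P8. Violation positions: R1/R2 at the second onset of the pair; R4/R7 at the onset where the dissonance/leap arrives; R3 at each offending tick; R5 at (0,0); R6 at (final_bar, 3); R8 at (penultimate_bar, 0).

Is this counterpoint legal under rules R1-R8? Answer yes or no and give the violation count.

No (4 violations)

bar 0: v0=G3 v1=G4 (P8)
bar 1: v0=F3 v1=B3 (TT)
bar 2: v0=D3 v1=D4 (P8)
bar 3: v0=E3 v1=B3 (P5)
bar 4: v0=G3 v1=B3 (M3)
bar 5: v0=F3 v1=B3 (TT)
bar 6: v0=G3 v1=G4 (P8)
  R4 @ bar1.0: F3/B3 TT untreated
  R4 @ bar5.0: F3/B3 TT untreated
  R8 @ bar5.0: penult TT not 3rd/6th
  R2 @ bar6.0: F3/D4 M6 -> G3/G4 P8 similar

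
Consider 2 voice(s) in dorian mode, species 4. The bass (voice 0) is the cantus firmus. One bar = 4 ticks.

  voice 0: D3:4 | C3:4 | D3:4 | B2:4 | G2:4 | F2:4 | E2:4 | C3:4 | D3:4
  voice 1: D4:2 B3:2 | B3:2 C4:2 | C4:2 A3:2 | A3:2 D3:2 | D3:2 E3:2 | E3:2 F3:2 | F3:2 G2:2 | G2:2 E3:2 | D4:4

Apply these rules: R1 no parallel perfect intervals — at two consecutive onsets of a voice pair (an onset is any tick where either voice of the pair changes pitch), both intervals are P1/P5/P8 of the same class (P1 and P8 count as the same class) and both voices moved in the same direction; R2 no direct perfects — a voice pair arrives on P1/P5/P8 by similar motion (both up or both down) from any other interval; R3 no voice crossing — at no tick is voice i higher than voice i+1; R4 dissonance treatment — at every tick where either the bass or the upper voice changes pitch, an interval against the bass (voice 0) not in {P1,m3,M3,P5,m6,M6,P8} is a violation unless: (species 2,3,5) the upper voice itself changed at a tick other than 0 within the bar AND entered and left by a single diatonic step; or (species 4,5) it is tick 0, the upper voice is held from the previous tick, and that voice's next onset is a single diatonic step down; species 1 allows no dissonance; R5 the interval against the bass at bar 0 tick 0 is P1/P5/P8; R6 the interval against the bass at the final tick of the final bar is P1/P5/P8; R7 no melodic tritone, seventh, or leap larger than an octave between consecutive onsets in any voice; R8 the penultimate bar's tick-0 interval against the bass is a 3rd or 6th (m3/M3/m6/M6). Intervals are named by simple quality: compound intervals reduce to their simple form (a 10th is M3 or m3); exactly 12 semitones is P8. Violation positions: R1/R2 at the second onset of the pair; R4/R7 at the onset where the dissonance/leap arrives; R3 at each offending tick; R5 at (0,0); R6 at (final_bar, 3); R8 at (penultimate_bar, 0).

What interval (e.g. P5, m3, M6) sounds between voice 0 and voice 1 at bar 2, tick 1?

m7

voice 0=D3 voice 1=C4 -> m7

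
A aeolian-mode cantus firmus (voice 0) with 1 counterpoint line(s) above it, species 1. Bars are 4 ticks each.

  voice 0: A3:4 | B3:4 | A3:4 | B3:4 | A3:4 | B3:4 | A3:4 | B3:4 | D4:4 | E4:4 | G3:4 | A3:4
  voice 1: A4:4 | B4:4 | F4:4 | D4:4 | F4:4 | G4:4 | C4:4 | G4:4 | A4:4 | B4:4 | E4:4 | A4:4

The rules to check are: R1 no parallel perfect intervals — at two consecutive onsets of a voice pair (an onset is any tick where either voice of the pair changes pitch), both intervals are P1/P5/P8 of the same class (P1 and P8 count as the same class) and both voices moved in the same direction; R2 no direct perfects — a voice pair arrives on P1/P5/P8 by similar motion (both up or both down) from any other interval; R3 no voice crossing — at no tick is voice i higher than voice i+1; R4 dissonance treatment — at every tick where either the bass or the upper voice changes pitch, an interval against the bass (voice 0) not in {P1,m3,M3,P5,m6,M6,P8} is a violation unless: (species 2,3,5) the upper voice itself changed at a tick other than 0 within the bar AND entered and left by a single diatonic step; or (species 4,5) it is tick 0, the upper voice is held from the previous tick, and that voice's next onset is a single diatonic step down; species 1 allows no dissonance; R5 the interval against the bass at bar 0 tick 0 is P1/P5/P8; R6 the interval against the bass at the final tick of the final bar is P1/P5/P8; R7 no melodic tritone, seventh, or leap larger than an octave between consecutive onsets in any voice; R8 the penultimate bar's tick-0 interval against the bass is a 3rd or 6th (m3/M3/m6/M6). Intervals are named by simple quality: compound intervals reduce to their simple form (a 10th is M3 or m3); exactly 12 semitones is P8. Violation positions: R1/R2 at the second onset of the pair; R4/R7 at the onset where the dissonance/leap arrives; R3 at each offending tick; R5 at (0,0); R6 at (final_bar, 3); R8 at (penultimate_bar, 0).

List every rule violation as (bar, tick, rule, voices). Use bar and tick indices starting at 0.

bar 0: v0=A3 v1=A4 downbeat P8
bar 1: v0=B3 v1=B4 downbeat P8
bar 2: v0=A3 v1=F4 downbeat m6
bar 3: v0=B3 v1=D4 downbeat m3
bar 4: v0=A3 v1=F4 downbeat m6
bar 5: v0=B3 v1=G4 downbeat m6
bar 6: v0=A3 v1=C4 downbeat m3
bar 7: v0=B3 v1=G4 downbeat m6
bar 8: v0=D4 v1=A4 downbeat P5
bar 9: v0=E4 v1=B4 downbeat P5
bar 10: v0=G3 v1=E4 downbeat M6
bar 11: v0=A3 v1=A4 downbeat P8
  -> R1 @ bar 1 tick 0 v(0, 1): A3/A4 P8 -> B3/B4 P8 similar
  -> R7 @ bar 2 tick 0 v(1,): B4->F4 leap 6st
  -> R2 @ bar 8 tick 0 v(0, 1): B3/G4 m6 -> D4/A4 P5 similar
  -> R1 @ bar 9 tick 0 v(0, 1): D4/A4 P5 -> E4/B4 P5 similar
  -> R2 @ bar 11 tick 0 v(0, 1): G3/E4 M6 -> A3/A4 P8 similar

(1, 0, R1, (0, 1))
(2, 0, R7, (1,))
(8, 0, R2, (0, 1))
(9, 0, R1, (0, 1))
(11, 0, R2, (0, 1))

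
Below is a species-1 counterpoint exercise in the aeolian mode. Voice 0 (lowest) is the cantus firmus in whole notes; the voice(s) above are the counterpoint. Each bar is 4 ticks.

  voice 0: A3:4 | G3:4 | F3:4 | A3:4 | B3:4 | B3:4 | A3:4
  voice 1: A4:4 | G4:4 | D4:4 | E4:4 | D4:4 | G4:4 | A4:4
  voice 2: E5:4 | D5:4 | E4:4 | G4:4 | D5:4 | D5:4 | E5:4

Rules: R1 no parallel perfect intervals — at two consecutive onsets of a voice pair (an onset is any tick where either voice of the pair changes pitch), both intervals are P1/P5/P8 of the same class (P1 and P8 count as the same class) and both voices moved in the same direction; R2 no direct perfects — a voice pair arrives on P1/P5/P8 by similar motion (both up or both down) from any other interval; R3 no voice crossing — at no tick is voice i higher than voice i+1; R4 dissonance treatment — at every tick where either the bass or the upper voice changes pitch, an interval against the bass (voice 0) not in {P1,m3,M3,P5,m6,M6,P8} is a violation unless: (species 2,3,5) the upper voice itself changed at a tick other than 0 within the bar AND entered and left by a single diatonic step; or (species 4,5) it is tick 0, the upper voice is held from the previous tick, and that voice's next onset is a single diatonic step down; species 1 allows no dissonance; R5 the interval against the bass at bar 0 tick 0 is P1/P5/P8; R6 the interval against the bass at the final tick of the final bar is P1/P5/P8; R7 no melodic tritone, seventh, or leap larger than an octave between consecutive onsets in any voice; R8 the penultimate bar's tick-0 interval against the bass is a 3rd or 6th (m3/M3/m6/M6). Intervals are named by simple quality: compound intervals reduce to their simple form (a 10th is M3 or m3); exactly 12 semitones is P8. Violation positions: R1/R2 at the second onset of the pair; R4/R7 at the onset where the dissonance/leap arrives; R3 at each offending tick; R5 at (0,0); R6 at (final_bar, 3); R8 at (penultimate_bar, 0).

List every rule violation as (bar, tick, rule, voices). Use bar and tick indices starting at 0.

bar 0: v0=A3 v1=A4 v2=E5 downbeat P5
bar 1: v0=G3 v1=G4 v2=D5 downbeat P5
bar 2: v0=F3 v1=D4 v2=E4 downbeat M7
bar 3: v0=A3 v1=E4 v2=G4 downbeat m7
bar 4: v0=B3 v1=D4 v2=D5 downbeat m3
bar 5: v0=B3 v1=G4 v2=D5 downbeat m3
bar 6: v0=A3 v1=A4 v2=E5 downbeat P5
  -> R1 @ bar 1 tick 0 v(0, 1): A3/A4 P8 -> G3/G4 P8 similar
  -> R1 @ bar 1 tick 0 v(0, 2): A3/E5 P5 -> G3/D5 P5 similar
  -> R1 @ bar 1 tick 0 v(1, 2): A4/E5 P5 -> G4/D5 P5 similar
  -> R4 @ bar 2 tick 0 v(0, 2): F3/E4 M7 untreated
  -> R7 @ bar 2 tick 0 v(2,): D5->E4 leap 10st
  -> R2 @ bar 3 tick 0 v(0, 1): F3/D4 M6 -> A3/E4 P5 similar
  -> R4 @ bar 3 tick 0 v(0, 2): A3/G4 m7 untreated
  -> R1 @ bar 6 tick 0 v(1, 2): G4/D5 P5 -> A4/E5 P5 similar

(1, 0, R1, (0, 1))
(1, 0, R1, (0, 2))
(1, 0, R1, (1, 2))
(2, 0, R4, (0, 2))
(2, 0, R7, (2,))
(3, 0, R2, (0, 1))
(3, 0, R4, (0, 2))
(6, 0, R1, (1, 2))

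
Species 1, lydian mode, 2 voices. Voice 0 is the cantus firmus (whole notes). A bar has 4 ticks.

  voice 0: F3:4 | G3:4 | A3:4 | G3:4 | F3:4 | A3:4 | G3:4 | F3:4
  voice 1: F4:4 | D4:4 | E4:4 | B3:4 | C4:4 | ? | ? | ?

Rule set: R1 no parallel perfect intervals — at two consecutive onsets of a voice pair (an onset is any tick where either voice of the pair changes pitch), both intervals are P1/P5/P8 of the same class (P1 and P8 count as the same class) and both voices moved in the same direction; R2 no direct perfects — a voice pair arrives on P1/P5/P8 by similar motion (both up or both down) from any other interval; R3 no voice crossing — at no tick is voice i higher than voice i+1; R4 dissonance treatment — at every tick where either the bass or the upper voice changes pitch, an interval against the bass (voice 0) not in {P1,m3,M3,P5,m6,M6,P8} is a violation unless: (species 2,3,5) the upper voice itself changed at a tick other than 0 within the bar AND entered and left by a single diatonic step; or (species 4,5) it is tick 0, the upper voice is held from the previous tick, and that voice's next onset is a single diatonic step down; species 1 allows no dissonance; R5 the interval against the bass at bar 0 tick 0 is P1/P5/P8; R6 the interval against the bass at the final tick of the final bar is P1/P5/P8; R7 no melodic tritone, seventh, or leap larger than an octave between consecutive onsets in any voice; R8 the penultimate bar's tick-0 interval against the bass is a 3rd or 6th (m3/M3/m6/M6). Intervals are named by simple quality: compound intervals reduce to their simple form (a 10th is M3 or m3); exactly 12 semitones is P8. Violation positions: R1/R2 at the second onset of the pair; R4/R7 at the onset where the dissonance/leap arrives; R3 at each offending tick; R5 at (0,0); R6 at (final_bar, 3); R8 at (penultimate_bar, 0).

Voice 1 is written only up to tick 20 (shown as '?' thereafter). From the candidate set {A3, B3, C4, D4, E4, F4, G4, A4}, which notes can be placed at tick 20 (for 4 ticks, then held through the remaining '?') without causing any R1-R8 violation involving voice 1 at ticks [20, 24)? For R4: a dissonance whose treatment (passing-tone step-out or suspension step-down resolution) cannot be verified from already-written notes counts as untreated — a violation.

{A3, C4, F4}

A3: legal
B3: violates R4
C4: legal
D4: violates R4
E4: violates R1
F4: legal
G4: violates R4
A4: violates R2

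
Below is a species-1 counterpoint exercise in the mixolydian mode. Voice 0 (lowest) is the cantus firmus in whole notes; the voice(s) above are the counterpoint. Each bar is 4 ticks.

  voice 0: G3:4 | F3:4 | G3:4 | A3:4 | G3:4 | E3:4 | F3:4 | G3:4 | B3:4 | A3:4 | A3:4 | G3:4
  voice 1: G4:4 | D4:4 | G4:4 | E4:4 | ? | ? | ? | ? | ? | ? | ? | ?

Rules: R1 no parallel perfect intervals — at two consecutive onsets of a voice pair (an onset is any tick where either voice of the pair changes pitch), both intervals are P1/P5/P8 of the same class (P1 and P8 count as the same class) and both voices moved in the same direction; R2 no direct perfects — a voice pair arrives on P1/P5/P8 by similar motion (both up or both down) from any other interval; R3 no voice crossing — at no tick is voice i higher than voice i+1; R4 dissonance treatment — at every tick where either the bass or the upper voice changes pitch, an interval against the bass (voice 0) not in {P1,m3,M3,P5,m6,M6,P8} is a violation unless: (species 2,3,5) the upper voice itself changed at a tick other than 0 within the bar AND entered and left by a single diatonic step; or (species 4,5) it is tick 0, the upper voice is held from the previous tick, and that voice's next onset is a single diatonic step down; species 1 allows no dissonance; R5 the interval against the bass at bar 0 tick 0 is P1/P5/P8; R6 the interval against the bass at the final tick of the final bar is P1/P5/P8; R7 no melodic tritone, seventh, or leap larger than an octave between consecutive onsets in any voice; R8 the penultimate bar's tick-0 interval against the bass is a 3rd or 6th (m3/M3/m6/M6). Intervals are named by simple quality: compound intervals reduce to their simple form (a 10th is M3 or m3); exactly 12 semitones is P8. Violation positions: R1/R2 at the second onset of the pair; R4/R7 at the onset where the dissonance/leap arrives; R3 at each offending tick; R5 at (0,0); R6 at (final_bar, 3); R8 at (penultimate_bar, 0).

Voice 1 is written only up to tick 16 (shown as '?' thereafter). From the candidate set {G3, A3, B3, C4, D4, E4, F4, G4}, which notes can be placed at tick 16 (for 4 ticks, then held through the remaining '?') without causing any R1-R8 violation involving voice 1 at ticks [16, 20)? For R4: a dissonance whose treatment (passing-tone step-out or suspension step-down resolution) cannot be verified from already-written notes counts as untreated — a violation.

{B3, E4, G4}

G3: violates R2
A3: violates R4
B3: legal
C4: violates R4
D4: violates R1
E4: legal
F4: violates R4
G4: legal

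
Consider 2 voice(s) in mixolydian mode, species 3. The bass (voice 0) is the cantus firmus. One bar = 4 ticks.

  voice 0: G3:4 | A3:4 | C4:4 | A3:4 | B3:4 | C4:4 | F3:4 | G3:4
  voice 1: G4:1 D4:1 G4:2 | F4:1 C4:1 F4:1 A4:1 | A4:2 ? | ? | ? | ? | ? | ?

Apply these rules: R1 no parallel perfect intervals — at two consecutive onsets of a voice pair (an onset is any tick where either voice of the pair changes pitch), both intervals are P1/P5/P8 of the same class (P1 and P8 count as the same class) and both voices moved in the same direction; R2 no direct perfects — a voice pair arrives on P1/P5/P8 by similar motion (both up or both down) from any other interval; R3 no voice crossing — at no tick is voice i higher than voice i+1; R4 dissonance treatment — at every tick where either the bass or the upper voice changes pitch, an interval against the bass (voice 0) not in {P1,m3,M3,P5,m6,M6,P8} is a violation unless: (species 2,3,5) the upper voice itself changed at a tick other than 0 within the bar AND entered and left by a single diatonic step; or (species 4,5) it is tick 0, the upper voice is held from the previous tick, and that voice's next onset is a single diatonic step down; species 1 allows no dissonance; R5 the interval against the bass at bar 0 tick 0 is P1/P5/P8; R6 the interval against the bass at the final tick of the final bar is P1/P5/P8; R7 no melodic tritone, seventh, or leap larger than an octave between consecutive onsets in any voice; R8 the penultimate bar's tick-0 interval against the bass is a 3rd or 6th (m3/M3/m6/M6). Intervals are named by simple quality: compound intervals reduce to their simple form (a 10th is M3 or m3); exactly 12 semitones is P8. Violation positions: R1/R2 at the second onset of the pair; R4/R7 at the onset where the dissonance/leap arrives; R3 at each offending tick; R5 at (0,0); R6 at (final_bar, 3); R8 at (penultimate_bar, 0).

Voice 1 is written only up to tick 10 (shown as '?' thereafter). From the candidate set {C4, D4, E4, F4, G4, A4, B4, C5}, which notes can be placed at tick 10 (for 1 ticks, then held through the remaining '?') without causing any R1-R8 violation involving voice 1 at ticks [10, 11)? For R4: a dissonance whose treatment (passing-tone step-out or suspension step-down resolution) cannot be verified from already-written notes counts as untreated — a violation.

{A4, C4, C5, E4, G4}

C4: legal
D4: violates R4
E4: legal
F4: violates R4
G4: legal
A4: legal
B4: violates R4
C5: legal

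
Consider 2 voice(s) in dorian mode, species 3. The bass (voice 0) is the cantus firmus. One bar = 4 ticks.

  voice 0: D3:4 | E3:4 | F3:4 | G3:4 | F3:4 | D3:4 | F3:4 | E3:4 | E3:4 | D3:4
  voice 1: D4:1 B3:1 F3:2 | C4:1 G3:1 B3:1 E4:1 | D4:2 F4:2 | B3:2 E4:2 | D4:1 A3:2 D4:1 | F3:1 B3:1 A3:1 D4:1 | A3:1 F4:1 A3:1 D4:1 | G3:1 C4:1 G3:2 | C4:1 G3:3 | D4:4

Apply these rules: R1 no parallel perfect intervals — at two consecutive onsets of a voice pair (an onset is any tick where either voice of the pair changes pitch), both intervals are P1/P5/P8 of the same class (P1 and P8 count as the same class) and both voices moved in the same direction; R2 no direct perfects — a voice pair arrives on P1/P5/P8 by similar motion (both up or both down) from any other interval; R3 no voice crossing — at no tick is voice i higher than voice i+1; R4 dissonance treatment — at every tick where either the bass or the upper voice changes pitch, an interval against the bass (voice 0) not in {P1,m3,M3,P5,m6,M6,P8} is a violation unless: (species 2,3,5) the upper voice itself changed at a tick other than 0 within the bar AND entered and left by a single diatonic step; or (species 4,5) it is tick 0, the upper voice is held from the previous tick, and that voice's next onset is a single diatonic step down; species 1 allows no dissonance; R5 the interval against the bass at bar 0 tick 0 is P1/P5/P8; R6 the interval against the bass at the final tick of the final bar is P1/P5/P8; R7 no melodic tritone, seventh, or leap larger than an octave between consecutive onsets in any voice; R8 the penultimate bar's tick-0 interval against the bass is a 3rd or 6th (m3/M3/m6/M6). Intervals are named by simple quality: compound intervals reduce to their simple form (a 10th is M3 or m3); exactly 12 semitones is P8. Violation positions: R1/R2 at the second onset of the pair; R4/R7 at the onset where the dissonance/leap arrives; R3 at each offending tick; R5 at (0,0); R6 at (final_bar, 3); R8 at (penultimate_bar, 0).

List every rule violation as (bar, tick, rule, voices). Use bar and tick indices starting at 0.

bar 0: v0=D3 v1=D4 downbeat P8
bar 1: v0=E3 v1=C4 downbeat m6
bar 2: v0=F3 v1=D4 downbeat M6
bar 3: v0=G3 v1=B3 downbeat M3
bar 4: v0=F3 v1=D4 downbeat M6
bar 5: v0=D3 v1=F3 downbeat m3
bar 6: v0=F3 v1=A3 downbeat M3
bar 7: v0=E3 v1=G3 downbeat m3
bar 8: v0=E3 v1=C4 downbeat m6
bar 9: v0=D3 v1=D4 downbeat P8
  -> R7 @ bar 0 tick 2 v(1,): B3->F3 leap 6st
  -> R7 @ bar 3 tick 0 v(1,): F4->B3 leap 6st
  -> R7 @ bar 5 tick 1 v(1,): F3->B3 leap 6st

(0, 2, R7, (1,))
(3, 0, R7, (1,))
(5, 1, R7, (1,))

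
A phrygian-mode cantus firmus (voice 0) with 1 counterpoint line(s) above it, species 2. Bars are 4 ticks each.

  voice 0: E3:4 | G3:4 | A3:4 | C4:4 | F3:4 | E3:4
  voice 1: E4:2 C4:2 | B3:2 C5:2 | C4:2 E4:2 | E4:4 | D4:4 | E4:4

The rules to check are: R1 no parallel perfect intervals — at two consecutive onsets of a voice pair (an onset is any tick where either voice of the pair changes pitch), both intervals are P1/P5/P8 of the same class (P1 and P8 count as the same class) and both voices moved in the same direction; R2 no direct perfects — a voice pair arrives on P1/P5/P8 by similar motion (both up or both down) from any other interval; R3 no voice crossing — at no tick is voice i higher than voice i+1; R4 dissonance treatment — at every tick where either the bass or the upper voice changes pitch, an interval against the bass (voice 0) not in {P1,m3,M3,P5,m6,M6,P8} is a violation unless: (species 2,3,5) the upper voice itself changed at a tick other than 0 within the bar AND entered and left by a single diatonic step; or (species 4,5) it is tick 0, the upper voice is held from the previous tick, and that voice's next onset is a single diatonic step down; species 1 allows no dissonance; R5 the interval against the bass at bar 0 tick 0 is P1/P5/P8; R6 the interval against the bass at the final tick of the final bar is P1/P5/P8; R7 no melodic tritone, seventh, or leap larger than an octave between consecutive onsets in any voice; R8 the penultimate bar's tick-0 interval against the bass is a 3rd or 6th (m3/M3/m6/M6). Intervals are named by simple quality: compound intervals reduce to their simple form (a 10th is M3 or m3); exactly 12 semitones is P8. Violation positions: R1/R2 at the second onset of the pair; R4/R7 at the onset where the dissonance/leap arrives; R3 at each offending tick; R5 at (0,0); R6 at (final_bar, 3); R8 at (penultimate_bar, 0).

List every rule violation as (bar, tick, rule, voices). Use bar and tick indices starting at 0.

bar 0: v0=E3 v1=E4 downbeat P8
bar 1: v0=G3 v1=B3 downbeat M3
bar 2: v0=A3 v1=C4 downbeat m3
bar 3: v0=C4 v1=E4 downbeat M3
bar 4: v0=F3 v1=D4 downbeat M6
bar 5: v0=E3 v1=E4 downbeat P8
  -> R4 @ bar 1 tick 2 v(0, 1): G3/C5 P4 untreated
  -> R7 @ bar 1 tick 2 v(1,): B3->C5 leap 13st

(1, 2, R4, (0, 1))
(1, 2, R7, (1,))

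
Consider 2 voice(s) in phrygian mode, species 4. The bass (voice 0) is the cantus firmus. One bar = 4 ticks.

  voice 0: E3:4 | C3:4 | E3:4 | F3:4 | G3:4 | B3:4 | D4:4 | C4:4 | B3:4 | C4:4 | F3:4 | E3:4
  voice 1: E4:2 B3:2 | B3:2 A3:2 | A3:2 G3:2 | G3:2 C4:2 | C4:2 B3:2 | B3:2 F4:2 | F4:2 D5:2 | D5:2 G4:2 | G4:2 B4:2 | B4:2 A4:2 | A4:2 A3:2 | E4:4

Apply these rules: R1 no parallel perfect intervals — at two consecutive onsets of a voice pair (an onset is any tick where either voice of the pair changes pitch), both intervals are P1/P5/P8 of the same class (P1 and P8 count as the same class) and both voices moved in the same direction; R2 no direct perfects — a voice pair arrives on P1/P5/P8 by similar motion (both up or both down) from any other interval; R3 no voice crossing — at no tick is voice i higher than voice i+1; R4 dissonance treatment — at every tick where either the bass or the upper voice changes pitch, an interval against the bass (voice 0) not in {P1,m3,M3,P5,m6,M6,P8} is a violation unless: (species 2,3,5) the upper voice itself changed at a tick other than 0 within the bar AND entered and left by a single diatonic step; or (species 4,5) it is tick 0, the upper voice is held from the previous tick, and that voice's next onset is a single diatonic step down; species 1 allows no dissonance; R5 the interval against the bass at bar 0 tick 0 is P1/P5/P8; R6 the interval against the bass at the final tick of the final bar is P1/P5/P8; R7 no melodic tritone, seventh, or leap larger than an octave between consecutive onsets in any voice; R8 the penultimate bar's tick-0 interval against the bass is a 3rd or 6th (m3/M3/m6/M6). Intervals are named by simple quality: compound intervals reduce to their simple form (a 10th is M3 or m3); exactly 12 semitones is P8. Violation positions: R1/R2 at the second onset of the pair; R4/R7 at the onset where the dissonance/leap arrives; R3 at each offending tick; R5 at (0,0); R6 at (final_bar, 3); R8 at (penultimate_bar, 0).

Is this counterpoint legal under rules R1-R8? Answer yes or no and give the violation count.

No (4 violations)

bar 0: v0=E3 v1=E4 (P8)
bar 1: v0=C3 v1=B3 (M7)
bar 2: v0=E3 v1=A3 (P4)
bar 3: v0=F3 v1=G3 (M2)
bar 4: v0=G3 v1=C4 (P4)
bar 5: v0=B3 v1=B3 (P1)
bar 6: v0=D4 v1=F4 (m3)
bar 7: v0=C4 v1=D5 (M2)
bar 8: v0=B3 v1=G4 (m6)
bar 9: v0=C4 v1=B4 (M7)
bar 10: v0=F3 v1=A4 (M3)
bar 11: v0=E3 v1=E4 (P8)
  R4 @ bar3.0: F3/G3 M2 untreated
  R4 @ bar5.2: B3/F4 TT untreated
  R7 @ bar5.2: B3->F4 leap 6st
  R4 @ bar7.0: C4/D5 M2 untreated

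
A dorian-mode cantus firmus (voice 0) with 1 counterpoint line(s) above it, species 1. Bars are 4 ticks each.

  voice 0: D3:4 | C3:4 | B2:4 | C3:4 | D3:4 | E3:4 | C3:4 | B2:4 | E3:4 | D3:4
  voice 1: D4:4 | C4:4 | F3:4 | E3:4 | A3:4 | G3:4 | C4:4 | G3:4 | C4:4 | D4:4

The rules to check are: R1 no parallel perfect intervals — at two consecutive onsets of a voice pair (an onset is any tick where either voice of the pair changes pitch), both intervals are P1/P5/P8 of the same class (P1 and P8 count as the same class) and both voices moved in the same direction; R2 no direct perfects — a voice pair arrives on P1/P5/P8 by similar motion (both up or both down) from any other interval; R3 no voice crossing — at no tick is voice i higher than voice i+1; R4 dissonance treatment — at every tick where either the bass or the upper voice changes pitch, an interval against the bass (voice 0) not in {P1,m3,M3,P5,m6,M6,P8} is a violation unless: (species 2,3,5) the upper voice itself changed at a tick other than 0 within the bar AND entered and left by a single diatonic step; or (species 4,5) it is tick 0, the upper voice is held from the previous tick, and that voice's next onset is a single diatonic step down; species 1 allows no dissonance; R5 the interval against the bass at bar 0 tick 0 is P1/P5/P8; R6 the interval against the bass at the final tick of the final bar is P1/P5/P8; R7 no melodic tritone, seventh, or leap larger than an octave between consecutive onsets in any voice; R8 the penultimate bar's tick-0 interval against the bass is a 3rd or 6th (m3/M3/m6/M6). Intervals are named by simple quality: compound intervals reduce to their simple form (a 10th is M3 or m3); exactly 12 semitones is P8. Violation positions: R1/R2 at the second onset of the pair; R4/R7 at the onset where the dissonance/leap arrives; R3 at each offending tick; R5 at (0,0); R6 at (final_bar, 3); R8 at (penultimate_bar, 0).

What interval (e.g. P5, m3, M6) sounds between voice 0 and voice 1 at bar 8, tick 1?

voice 0=E3 voice 1=C4 -> m6

m6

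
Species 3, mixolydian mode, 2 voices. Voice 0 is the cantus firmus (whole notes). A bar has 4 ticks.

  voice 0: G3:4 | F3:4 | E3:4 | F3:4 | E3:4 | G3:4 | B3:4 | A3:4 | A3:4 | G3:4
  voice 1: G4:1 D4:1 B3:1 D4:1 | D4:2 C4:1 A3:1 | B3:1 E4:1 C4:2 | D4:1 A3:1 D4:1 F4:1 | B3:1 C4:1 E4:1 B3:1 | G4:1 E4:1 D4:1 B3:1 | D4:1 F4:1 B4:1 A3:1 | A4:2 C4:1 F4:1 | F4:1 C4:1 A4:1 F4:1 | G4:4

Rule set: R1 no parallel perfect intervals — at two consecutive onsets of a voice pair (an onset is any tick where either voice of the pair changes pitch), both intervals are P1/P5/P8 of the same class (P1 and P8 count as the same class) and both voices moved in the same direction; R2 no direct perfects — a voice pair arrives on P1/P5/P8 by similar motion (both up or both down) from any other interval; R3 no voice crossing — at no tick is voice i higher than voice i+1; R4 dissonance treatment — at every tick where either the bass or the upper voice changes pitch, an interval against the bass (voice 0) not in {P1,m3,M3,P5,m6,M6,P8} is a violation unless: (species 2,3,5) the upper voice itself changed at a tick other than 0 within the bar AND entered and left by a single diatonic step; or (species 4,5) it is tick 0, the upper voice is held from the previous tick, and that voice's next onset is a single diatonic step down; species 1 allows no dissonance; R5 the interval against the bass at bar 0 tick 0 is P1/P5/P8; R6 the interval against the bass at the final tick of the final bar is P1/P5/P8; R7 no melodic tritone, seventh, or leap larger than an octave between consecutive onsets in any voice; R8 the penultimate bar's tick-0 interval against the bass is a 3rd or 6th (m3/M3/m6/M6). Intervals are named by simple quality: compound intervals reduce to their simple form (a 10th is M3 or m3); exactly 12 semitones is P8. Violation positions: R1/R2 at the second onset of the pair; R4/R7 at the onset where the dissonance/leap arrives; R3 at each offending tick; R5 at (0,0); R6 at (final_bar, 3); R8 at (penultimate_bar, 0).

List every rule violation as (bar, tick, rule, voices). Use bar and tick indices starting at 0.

(4, 0, R2, (0, 1))
(4, 0, R7, (1,))
(5, 0, R2, (0, 1))
(6, 1, R4, (0, 1))
(6, 2, R7, (1,))
(6, 3, R3, (0, 1))
(6, 3, R4, (0, 1))
(6, 3, R7, (1,))

bar 0: v0=G3 v1=G4 downbeat P8
bar 1: v0=F3 v1=D4 downbeat M6
bar 2: v0=E3 v1=B3 downbeat P5
bar 3: v0=F3 v1=D4 downbeat M6
bar 4: v0=E3 v1=B3 downbeat P5
bar 5: v0=G3 v1=G4 downbeat P8
bar 6: v0=B3 v1=D4 downbeat m3
bar 7: v0=A3 v1=A4 downbeat P8
bar 8: v0=A3 v1=F4 downbeat m6
bar 9: v0=G3 v1=G4 downbeat P8
  -> R2 @ bar 4 tick 0 v(0, 1): F3/F4 P8 -> E3/B3 P5 similar
  -> R7 @ bar 4 tick 0 v(1,): F4->B3 leap 6st
  -> R2 @ bar 5 tick 0 v(0, 1): E3/B3 P5 -> G3/G4 P8 similar
  -> R4 @ bar 6 tick 1 v(0, 1): B3/F4 TT untreated
  -> R7 @ bar 6 tick 2 v(1,): F4->B4 leap 6st
  -> R3 @ bar 6 tick 3 v(0, 1): B3 above A3
  -> R4 @ bar 6 tick 3 v(0, 1): B3/A3 M2 untreated
  -> R7 @ bar 6 tick 3 v(1,): B4->A3 leap 14st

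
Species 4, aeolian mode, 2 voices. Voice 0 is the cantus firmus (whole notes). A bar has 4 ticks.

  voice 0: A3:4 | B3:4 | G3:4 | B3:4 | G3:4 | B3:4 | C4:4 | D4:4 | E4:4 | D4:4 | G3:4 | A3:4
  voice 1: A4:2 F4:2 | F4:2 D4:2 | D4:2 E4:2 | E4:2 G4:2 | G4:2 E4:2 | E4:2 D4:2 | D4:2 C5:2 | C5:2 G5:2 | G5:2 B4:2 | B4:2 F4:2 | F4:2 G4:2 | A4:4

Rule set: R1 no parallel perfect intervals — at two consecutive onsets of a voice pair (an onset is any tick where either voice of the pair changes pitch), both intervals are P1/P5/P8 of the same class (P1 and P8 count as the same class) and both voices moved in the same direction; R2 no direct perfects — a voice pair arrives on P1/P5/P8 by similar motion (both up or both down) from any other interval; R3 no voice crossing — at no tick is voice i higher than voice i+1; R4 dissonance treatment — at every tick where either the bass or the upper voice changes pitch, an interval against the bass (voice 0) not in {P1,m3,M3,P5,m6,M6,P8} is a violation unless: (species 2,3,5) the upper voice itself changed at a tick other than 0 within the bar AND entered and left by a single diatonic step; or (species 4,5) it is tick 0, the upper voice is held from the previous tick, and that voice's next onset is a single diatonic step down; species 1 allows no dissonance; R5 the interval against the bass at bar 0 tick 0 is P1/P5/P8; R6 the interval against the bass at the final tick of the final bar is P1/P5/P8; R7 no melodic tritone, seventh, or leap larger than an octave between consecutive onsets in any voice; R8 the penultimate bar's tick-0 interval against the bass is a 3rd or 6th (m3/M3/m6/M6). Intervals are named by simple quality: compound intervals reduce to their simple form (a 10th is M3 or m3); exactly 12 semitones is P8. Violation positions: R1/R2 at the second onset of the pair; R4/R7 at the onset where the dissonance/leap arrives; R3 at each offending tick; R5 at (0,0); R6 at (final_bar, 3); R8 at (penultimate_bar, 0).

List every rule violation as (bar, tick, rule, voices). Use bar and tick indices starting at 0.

(1, 0, R4, (0, 1))
(3, 0, R4, (0, 1))
(6, 0, R4, (0, 1))
(6, 2, R7, (1,))
(7, 0, R4, (0, 1))
(7, 2, R4, (0, 1))
(9, 2, R7, (1,))
(10, 0, R4, (0, 1))
(10, 0, R8, (0, 1))
(11, 0, R1, (0, 1))

bar 0: v0=A3 v1=A4 downbeat P8
bar 1: v0=B3 v1=F4 downbeat TT
bar 2: v0=G3 v1=D4 downbeat P5
bar 3: v0=B3 v1=E4 downbeat P4
bar 4: v0=G3 v1=G4 downbeat P8
bar 5: v0=B3 v1=E4 downbeat P4
bar 6: v0=C4 v1=D4 downbeat M2
bar 7: v0=D4 v1=C5 downbeat m7
bar 8: v0=E4 v1=G5 downbeat m3
bar 9: v0=D4 v1=B4 downbeat M6
bar 10: v0=G3 v1=F4 downbeat m7
bar 11: v0=A3 v1=A4 downbeat P8
  -> R4 @ bar 1 tick 0 v(0, 1): B3/F4 TT untreated
  -> R4 @ bar 3 tick 0 v(0, 1): B3/E4 P4 untreated
  -> R4 @ bar 6 tick 0 v(0, 1): C4/D4 M2 untreated
  -> R7 @ bar 6 tick 2 v(1,): D4->C5 leap 10st
  -> R4 @ bar 7 tick 0 v(0, 1): D4/C5 m7 untreated
  -> R4 @ bar 7 tick 2 v(0, 1): D4/G5 P4 untreated
  -> R7 @ bar 9 tick 2 v(1,): B4->F4 leap 6st
  -> R4 @ bar 10 tick 0 v(0, 1): G3/F4 m7 untreated
  -> R8 @ bar 10 tick 0 v(0, 1): penult m7 not 3rd/6th
  -> R1 @ bar 11 tick 0 v(0, 1): G3/G4 P8 -> A3/A4 P8 similar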